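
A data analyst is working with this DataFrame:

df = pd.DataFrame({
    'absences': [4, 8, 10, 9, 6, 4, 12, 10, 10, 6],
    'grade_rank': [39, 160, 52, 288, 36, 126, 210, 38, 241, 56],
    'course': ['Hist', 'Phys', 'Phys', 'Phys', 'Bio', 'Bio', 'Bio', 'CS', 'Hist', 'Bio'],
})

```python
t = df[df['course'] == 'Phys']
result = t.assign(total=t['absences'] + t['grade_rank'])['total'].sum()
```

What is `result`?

527

filter rows where course == 'Phys':
   absences  grade_rank course
1         8         160   Phys
2        10          52   Phys
3         9         288   Phys
add column total = t['absences'] + t['grade_rank']:
   absences  grade_rank course  total
1         8         160   Phys    168
2        10          52   Phys     62
3         9         288   Phys    297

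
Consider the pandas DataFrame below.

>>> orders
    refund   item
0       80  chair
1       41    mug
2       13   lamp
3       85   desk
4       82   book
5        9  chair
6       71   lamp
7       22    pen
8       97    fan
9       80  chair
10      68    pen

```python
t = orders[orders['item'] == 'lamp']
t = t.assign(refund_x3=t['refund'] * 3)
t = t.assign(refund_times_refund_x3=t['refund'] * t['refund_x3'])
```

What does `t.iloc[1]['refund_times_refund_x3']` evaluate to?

filter rows where item == 'lamp':
   refund  item
2      13  lamp
6      71  lamp
add column refund_x3 = t['refund'] * 3:
   refund  item  refund_x3
2      13  lamp         39
6      71  lamp        213
add column refund_times_refund_x3 = t['refund'] * t['refund_x3']:
   refund  item  refund_x3  refund_times_refund_x3
2      13  lamp         39                     507
6      71  lamp        213                   15123
Reading off the value at position 1, column 'refund_times_refund_x3', we get 15123.

15123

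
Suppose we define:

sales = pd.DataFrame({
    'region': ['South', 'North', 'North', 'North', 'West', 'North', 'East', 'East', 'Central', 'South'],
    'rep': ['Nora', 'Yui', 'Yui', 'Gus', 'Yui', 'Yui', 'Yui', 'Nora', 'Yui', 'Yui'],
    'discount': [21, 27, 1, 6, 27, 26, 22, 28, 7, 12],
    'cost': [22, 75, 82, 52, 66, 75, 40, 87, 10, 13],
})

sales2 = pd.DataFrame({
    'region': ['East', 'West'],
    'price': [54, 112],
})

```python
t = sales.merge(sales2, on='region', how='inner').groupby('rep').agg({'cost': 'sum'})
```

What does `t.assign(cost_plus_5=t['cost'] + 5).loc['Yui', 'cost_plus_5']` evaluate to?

merge on 'region' (how='inner') → 3 rows:
  region   rep  discount  cost  price
0   West   Yui        27    66    112
1   East   Yui        22    40     54
2   East  Nora        28    87     54
group by rep, sum of cost:
      cost
rep       
Nora    87
Yui    106
add column cost_plus_5 = t['cost'] + 5:
      cost  cost_plus_5
rep                    
Nora    87           92
Yui    106          111
Reading off the value at row 'Yui', column 'cost_plus_5', we get 111.

111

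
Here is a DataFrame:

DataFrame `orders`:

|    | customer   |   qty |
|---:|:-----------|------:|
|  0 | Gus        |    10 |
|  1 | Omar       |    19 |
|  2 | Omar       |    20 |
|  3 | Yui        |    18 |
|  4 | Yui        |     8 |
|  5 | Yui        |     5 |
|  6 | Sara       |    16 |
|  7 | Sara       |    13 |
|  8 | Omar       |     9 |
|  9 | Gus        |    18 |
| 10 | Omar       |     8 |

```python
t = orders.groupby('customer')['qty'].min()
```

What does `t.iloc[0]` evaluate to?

group by customer, min of qty:
customer
Gus     10
Omar     8
Sara    13
Yui      5
Name: qty, dtype: int64
Reading off the value at position 0, we get 10.

10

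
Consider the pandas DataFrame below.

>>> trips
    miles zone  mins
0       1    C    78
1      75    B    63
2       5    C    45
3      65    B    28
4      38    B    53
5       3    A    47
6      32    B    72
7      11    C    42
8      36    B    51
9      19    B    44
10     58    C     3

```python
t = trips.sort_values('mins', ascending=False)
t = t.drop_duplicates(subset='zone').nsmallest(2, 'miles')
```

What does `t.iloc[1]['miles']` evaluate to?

sort by mins descending:
    miles zone  mins
0       1    C    78
6      32    B    72
1      75    B    63
4      38    B    53
8      36    B    51
5       3    A    47
2       5    C    45
9      19    B    44
7      11    C    42
3      65    B    28
10     58    C     3
drop duplicate zone (keep=first):
   miles zone  mins
0      1    C    78
6     32    B    72
5      3    A    47
take 2 rows with smallest miles:
   miles zone  mins
0      1    C    78
5      3    A    47

3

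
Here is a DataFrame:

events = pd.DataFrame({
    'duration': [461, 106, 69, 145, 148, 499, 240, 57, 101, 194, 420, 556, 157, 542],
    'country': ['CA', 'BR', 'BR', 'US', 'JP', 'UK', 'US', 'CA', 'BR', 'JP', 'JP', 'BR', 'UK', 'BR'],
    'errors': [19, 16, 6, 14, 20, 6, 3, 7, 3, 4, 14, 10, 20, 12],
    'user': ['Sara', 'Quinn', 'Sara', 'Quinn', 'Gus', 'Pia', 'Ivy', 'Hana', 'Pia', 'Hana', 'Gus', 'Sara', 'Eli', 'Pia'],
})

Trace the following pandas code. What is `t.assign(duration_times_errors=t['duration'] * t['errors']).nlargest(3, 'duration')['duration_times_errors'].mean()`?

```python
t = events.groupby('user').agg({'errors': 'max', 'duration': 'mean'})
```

group by user: max(errors), mean(duration):
       errors    duration
user                     
Eli        20  157.000000
Gus        20  284.000000
Hana        7  125.500000
Ivy         3  240.000000
Pia        12  380.666667
Quinn      16  125.500000
Sara       19  362.000000
add column duration_times_errors = t['duration'] * t['errors']:
       errors    duration  duration_times_errors
user                                            
Eli        20  157.000000                 3140.0
Gus        20  284.000000                 5680.0
Hana        7  125.500000                  878.5
Ivy         3  240.000000                  720.0
Pia        12  380.666667                 4568.0
Quinn      16  125.500000                 2008.0
Sara       19  362.000000                 6878.0
take 3 rows with largest duration:
      errors    duration  duration_times_errors
user                                           
Pia       12  380.666667                 4568.0
Sara      19  362.000000                 6878.0
Gus       20  284.000000                 5680.0
Then the mean of column 'duration_times_errors': 5708.66666667

5708.66666667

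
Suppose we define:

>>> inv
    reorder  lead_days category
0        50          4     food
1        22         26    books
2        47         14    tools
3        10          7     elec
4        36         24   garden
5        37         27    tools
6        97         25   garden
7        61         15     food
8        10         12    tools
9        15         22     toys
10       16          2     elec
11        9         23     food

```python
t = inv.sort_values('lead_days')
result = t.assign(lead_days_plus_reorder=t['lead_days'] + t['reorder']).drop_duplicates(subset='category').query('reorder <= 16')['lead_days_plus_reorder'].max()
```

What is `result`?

37

sort by lead_days:
    reorder  lead_days category
10       16          2     elec
0        50          4     food
3        10          7     elec
8        10         12    tools
2        47         14    tools
7        61         15     food
9        15         22     toys
11        9         23     food
4        36         24   garden
6        97         25   garden
1        22         26    books
5        37         27    tools
add column lead_days_plus_reorder = t['lead_days'] + t['reorder']:
    reorder  lead_days category  lead_days_plus_reorder
10       16          2     elec                      18
0        50          4     food                      54
3        10          7     elec                      17
8        10         12    tools                      22
2        47         14    tools                      61
7        61         15     food                      76
9        15         22     toys                      37
11        9         23     food                      32
4        36         24   garden                      60
6        97         25   garden                     122
1        22         26    books                      48
5        37         27    tools                      64
drop duplicate category (keep=first):
    reorder  lead_days category  lead_days_plus_reorder
10       16          2     elec                      18
0        50          4     food                      54
8        10         12    tools                      22
9        15         22     toys                      37
4        36         24   garden                      60
1        22         26    books                      48
filter rows where reorder <= 16:
    reorder  lead_days category  lead_days_plus_reorder
10       16          2     elec                      18
8        10         12    tools                      22
9        15         22     toys                      37
Taking the max of column 'lead_days_plus_reorder' gives 37.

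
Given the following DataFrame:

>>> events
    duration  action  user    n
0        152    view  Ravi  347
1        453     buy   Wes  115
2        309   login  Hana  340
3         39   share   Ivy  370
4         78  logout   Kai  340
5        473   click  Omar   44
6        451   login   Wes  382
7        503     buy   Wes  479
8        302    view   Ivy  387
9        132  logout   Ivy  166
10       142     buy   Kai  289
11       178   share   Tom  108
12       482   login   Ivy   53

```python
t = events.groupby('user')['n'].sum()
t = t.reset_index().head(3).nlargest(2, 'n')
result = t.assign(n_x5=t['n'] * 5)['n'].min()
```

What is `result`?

group by user, sum of n:
user
Hana    340
Ivy     976
Kai     629
Omar     44
Ravi    347
Tom     108
Wes     976
Name: n, dtype: int64
reset_index():
   user    n
0  Hana  340
1   Ivy  976
2   Kai  629
3  Omar   44
4  Ravi  347
5   Tom  108
6   Wes  976
take first 3 rows:
   user    n
0  Hana  340
1   Ivy  976
2   Kai  629
take 2 rows with largest n:
  user    n
1  Ivy  976
2  Kai  629
add column n_x5 = t['n'] * 5:
  user    n  n_x5
1  Ivy  976  4880
2  Kai  629  3145
Hence 629.

629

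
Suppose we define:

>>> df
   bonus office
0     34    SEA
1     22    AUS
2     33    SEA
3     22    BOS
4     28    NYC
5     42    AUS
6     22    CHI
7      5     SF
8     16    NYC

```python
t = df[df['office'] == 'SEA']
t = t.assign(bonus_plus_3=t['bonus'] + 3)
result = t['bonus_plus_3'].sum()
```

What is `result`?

filter rows where office == 'SEA':
   bonus office
0     34    SEA
2     33    SEA
add column bonus_plus_3 = t['bonus'] + 3:
   bonus office  bonus_plus_3
0     34    SEA            37
2     33    SEA            36
Reading off the sum of column 'bonus_plus_3', we get 73.

73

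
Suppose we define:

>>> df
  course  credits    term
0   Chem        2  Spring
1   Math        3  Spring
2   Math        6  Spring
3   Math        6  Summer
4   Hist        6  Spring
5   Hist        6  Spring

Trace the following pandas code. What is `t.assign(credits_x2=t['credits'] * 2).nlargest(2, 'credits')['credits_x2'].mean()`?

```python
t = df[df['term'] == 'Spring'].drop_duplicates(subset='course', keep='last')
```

filter rows where term == 'Spring':
  course  credits    term
0   Chem        2  Spring
1   Math        3  Spring
2   Math        6  Spring
4   Hist        6  Spring
5   Hist        6  Spring
drop duplicate course (keep=last):
  course  credits    term
0   Chem        2  Spring
2   Math        6  Spring
5   Hist        6  Spring
add column credits_x2 = t['credits'] * 2:
  course  credits    term  credits_x2
0   Chem        2  Spring           4
2   Math        6  Spring          12
5   Hist        6  Spring          12
take 2 rows with largest credits:
  course  credits    term  credits_x2
2   Math        6  Spring          12
5   Hist        6  Spring          12
Hence 12.0.

12.0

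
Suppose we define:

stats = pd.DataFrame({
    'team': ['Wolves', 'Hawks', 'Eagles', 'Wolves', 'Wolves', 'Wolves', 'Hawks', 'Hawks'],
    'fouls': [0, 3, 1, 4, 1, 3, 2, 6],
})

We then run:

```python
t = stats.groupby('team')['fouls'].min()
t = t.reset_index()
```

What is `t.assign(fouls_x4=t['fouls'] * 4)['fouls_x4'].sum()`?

group by team, min of fouls:
team
Eagles    1
Hawks     2
Wolves    0
Name: fouls, dtype: int64
reset_index():
     team  fouls
0  Eagles      1
1   Hawks      2
2  Wolves      0
add column fouls_x4 = t['fouls'] * 4:
     team  fouls  fouls_x4
0  Eagles      1         4
1   Hawks      2         8
2  Wolves      0         0
Finally, sum of column 'fouls_x4' = 12.

12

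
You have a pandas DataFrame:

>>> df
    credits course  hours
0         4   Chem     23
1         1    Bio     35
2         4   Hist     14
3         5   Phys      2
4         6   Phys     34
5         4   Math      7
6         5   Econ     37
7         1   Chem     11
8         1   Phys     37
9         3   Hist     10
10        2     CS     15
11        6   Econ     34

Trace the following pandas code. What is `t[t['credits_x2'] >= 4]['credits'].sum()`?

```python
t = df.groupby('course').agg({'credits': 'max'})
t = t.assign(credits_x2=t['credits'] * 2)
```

group by course, max of credits:
        credits
course         
Bio           1
CS            2
Chem          4
Econ          6
Hist          4
Math          4
Phys          6
add column credits_x2 = t['credits'] * 2:
        credits  credits_x2
course                     
Bio           1           2
CS            2           4
Chem          4           8
Econ          6          12
Hist          4           8
Math          4           8
Phys          6          12
filter rows where credits_x2 >= 4:
        credits  credits_x2
course                     
CS            2           4
Chem          4           8
Econ          6          12
Hist          4           8
Math          4           8
Phys          6          12
sum of column 'credits' → 26

26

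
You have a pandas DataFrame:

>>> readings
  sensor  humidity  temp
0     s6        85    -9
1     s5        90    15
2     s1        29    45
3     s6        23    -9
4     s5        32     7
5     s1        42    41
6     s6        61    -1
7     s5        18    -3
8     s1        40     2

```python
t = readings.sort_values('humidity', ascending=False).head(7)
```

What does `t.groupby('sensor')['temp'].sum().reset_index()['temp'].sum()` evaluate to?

100

sort by humidity descending:
  sensor  humidity  temp
1     s5        90    15
0     s6        85    -9
6     s6        61    -1
5     s1        42    41
8     s1        40     2
4     s5        32     7
2     s1        29    45
3     s6        23    -9
7     s5        18    -3
take first 7 rows:
  sensor  humidity  temp
1     s5        90    15
0     s6        85    -9
6     s6        61    -1
5     s1        42    41
8     s1        40     2
4     s5        32     7
2     s1        29    45
group by sensor, sum of temp:
sensor
s1    88
s5    22
s6   -10
Name: temp, dtype: int64
reset_index():
  sensor  temp
0     s1    88
1     s5    22
2     s6   -10
So sum() = 100.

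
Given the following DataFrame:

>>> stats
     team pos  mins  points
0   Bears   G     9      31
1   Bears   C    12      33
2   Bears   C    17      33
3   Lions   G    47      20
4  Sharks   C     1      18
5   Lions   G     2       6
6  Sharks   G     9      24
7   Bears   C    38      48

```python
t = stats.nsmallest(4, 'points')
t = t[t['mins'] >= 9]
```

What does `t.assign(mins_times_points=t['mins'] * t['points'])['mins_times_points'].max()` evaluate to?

940

take 4 rows with smallest points:
     team pos  mins  points
5   Lions   G     2       6
4  Sharks   C     1      18
3   Lions   G    47      20
6  Sharks   G     9      24
filter rows where mins >= 9:
     team pos  mins  points
3   Lions   G    47      20
6  Sharks   G     9      24
add column mins_times_points = t['mins'] * t['points']:
     team pos  mins  points  mins_times_points
3   Lions   G    47      20                940
6  Sharks   G     9      24                216
Finally, max of column 'mins_times_points' = 940.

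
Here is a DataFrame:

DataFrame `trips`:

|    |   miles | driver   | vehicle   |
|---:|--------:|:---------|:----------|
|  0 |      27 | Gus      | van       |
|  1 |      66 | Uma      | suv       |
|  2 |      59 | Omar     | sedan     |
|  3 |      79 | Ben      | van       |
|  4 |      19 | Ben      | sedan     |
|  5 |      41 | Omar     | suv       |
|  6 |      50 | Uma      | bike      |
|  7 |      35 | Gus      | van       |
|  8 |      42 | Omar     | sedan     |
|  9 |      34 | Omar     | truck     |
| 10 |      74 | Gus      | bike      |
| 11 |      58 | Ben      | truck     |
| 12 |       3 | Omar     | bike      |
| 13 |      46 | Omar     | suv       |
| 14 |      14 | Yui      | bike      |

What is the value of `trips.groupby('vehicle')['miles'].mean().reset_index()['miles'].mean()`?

group by vehicle, mean of miles:
vehicle
bike     35.25
sedan    40.00
suv      51.00
truck    46.00
van      47.00
Name: miles, dtype: float64
reset_index():
  vehicle  miles
0    bike  35.25
1   sedan  40.00
2     suv  51.00
3   truck  46.00
4     van  47.00
Hence 43.85.

43.85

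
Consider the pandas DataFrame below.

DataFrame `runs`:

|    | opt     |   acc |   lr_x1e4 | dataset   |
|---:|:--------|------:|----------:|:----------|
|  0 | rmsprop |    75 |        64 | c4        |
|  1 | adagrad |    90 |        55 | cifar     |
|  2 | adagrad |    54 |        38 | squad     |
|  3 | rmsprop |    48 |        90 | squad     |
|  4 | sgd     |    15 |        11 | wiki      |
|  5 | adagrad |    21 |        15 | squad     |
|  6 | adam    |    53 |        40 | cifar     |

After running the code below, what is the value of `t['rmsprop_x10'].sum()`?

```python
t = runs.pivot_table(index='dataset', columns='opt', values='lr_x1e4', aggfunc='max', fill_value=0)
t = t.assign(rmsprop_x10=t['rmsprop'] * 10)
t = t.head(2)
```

pivot: rows=dataset, cols=opt, max(lr_x1e4):
opt      adagrad  adam  rmsprop  sgd
dataset                             
c4             0     0       64    0
cifar         55    40        0    0
squad         38     0       90    0
wiki           0     0        0   11
add column rmsprop_x10 = t['rmsprop'] * 10:
opt      adagrad  adam  rmsprop  sgd  rmsprop_x10
dataset                                          
c4             0     0       64    0          640
cifar         55    40        0    0            0
squad         38     0       90    0          900
wiki           0     0        0   11            0
take first 2 rows:
opt      adagrad  adam  rmsprop  sgd  rmsprop_x10
dataset                                          
c4             0     0       64    0          640
cifar         55    40        0    0            0

640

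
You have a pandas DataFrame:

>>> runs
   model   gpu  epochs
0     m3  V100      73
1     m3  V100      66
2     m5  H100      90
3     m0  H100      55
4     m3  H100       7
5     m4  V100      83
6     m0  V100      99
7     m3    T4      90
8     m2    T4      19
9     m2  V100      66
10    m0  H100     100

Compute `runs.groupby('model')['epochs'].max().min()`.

66

group by model, max of epochs:
model
m0    100
m2     66
m3     90
m4     83
m5     90
Name: epochs, dtype: int64
Hence 66.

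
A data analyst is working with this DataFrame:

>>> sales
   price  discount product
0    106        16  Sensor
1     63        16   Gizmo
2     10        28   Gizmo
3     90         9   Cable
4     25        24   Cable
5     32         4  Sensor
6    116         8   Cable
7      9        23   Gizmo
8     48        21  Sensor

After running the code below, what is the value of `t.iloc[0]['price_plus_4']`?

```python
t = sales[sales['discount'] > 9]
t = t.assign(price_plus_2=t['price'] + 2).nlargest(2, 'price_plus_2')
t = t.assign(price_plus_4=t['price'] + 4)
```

110

filter rows where discount > 9:
   price  discount product
0    106        16  Sensor
1     63        16   Gizmo
2     10        28   Gizmo
4     25        24   Cable
7      9        23   Gizmo
8     48        21  Sensor
add column price_plus_2 = t['price'] + 2:
   price  discount product  price_plus_2
0    106        16  Sensor           108
1     63        16   Gizmo            65
2     10        28   Gizmo            12
4     25        24   Cable            27
7      9        23   Gizmo            11
8     48        21  Sensor            50
take 2 rows with largest price_plus_2:
   price  discount product  price_plus_2
0    106        16  Sensor           108
1     63        16   Gizmo            65
add column price_plus_4 = t['price'] + 4:
   price  discount product  price_plus_2  price_plus_4
0    106        16  Sensor           108           110
1     63        16   Gizmo            65            67
Reading off the value at position 0, column 'price_plus_4', we get 110.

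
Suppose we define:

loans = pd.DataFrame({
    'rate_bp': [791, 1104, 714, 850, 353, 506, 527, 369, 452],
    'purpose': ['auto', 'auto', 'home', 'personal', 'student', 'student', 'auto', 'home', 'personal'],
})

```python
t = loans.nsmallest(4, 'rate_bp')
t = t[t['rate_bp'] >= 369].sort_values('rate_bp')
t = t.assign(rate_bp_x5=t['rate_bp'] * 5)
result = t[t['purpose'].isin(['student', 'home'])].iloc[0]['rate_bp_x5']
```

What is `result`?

1845

take 4 rows with smallest rate_bp:
   rate_bp   purpose
4      353   student
7      369      home
8      452  personal
5      506   student
filter rows where rate_bp >= 369:
   rate_bp   purpose
7      369      home
8      452  personal
5      506   student
sort by rate_bp:
   rate_bp   purpose
7      369      home
8      452  personal
5      506   student
add column rate_bp_x5 = t['rate_bp'] * 5:
   rate_bp   purpose  rate_bp_x5
7      369      home        1845
8      452  personal        2260
5      506   student        2530
filter rows where purpose in ['student', 'home']:
   rate_bp  purpose  rate_bp_x5
7      369     home        1845
5      506  student        2530
Hence 1845.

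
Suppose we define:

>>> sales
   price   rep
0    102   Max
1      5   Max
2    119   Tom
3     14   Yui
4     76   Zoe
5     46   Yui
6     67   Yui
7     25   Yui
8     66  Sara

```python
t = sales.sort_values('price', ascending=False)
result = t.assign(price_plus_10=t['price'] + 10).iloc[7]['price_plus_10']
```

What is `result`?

sort by price descending:
   price   rep
2    119   Tom
0    102   Max
4     76   Zoe
6     67   Yui
8     66  Sara
5     46   Yui
7     25   Yui
3     14   Yui
1      5   Max
add column price_plus_10 = t['price'] + 10:
   price   rep  price_plus_10
2    119   Tom            129
0    102   Max            112
4     76   Zoe             86
6     67   Yui             77
8     66  Sara             76
5     46   Yui             56
7     25   Yui             35
3     14   Yui             24
1      5   Max             15
Taking the value at position 7, column 'price_plus_10' gives 24.

24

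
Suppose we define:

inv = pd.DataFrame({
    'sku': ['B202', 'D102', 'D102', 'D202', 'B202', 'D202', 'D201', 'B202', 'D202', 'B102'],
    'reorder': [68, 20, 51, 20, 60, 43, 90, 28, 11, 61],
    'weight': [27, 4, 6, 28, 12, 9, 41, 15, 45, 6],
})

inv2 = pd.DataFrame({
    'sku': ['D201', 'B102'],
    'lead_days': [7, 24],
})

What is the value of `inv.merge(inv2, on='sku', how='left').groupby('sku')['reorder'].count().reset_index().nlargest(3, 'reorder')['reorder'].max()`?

3

merge on 'sku' (how='left') → 10 rows:
    sku  reorder  weight  lead_days
0  B202       68      27        NaN
1  D102       20       4        NaN
2  D102       51       6        NaN
3  D202       20      28        NaN
4  B202       60      12        NaN
5  D202       43       9        NaN
6  D201       90      41        7.0
7  B202       28      15        NaN
8  D202       11      45        NaN
9  B102       61       6       24.0
group by sku, count of reorder:
sku
B102    1
B202    3
D102    2
D201    1
D202    3
Name: reorder, dtype: int64
reset_index():
    sku  reorder
0  B102        1
1  B202        3
2  D102        2
3  D201        1
4  D202        3
take 3 rows with largest reorder:
    sku  reorder
1  B202        3
4  D202        3
2  D102        2
Taking the max of column 'reorder' gives 3.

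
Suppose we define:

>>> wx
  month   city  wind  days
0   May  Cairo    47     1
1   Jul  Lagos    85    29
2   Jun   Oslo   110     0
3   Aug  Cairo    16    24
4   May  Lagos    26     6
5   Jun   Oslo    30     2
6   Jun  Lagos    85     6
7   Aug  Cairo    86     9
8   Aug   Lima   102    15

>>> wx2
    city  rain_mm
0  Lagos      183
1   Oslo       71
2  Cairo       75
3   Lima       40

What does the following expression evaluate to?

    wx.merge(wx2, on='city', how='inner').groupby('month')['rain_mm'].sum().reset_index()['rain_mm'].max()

325

merge on 'city' (how='inner') → 9 rows:
  month   city  wind  days  rain_mm
0   May  Cairo    47     1       75
1   Jul  Lagos    85    29      183
2   Jun   Oslo   110     0       71
3   Aug  Cairo    16    24       75
4   May  Lagos    26     6      183
5   Jun   Oslo    30     2       71
6   Jun  Lagos    85     6      183
7   Aug  Cairo    86     9       75
8   Aug   Lima   102    15       40
group by month, sum of rain_mm:
month
Aug    190
Jul    183
Jun    325
May    258
Name: rain_mm, dtype: int64
reset_index():
  month  rain_mm
0   Aug      190
1   Jul      183
2   Jun      325
3   May      258
So max() = 325.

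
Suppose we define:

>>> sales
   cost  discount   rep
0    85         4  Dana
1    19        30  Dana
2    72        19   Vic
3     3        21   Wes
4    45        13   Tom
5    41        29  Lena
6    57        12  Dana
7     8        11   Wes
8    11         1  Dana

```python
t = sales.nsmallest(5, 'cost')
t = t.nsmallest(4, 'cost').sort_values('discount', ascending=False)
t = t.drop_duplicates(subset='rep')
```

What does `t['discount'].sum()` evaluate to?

take 5 rows with smallest cost:
   cost  discount   rep
3     3        21   Wes
7     8        11   Wes
8    11         1  Dana
1    19        30  Dana
5    41        29  Lena
take 4 rows with smallest cost:
   cost  discount   rep
3     3        21   Wes
7     8        11   Wes
8    11         1  Dana
1    19        30  Dana
sort by discount descending:
   cost  discount   rep
1    19        30  Dana
3     3        21   Wes
7     8        11   Wes
8    11         1  Dana
drop duplicate rep (keep=first):
   cost  discount   rep
1    19        30  Dana
3     3        21   Wes

51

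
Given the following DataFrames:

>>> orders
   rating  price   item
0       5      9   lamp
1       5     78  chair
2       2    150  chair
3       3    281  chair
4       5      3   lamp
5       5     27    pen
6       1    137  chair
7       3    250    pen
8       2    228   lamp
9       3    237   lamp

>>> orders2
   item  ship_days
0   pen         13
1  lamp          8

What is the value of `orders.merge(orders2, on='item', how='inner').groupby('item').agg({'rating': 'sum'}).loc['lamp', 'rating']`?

merge on 'item' (how='inner') → 6 rows:
   rating  price  item  ship_days
0       5      9  lamp          8
1       5      3  lamp          8
2       5     27   pen         13
3       3    250   pen         13
4       2    228  lamp          8
5       3    237  lamp          8
group by item, sum of rating:
      rating
item        
lamp      15
pen        8
value at row 'lamp', column 'rating' → 15

15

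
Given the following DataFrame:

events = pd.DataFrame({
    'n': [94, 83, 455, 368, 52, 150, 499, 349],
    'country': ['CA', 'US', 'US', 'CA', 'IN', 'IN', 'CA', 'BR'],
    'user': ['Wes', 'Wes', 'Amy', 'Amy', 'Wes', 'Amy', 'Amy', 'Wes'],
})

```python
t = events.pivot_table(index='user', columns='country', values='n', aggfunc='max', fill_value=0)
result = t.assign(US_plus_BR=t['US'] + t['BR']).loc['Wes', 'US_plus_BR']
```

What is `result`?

pivot: rows=user, cols=country, max(n):
country   BR   CA   IN   US
user                       
Amy        0  499  150  455
Wes      349   94   52   83
add column US_plus_BR = t['US'] + t['BR']:
country   BR   CA   IN   US  US_plus_BR
user                                   
Amy        0  499  150  455         455
Wes      349   94   52   83         432
Taking the value at row 'Wes', column 'US_plus_BR' gives 432.

432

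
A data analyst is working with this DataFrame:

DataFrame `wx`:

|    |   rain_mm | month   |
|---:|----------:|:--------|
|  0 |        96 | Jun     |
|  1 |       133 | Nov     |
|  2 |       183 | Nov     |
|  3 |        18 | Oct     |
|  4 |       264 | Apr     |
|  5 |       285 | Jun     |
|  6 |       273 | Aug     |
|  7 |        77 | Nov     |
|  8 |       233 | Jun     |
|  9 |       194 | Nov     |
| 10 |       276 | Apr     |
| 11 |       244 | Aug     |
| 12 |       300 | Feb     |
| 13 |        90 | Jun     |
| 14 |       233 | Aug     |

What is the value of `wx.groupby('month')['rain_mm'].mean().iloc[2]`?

group by month, mean of rain_mm:
month
Apr    270.00
Aug    250.00
Feb    300.00
Jun    176.00
Nov    146.75
Oct     18.00
Name: rain_mm, dtype: float64

300.0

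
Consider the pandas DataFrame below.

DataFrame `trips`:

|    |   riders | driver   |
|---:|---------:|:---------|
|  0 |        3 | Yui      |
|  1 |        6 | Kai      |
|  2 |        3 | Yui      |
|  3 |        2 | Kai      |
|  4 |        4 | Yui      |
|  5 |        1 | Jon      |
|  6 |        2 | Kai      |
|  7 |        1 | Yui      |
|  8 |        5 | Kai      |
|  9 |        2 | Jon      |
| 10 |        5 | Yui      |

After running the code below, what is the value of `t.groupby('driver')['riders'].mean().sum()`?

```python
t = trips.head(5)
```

7.33333333333

take first 5 rows:
   riders driver
0       3    Yui
1       6    Kai
2       3    Yui
3       2    Kai
4       4    Yui
group by driver, mean of riders:
driver
Kai    4.000000
Yui    3.333333
Name: riders, dtype: float64
Finally, sum of the resulting series = 7.33333333333.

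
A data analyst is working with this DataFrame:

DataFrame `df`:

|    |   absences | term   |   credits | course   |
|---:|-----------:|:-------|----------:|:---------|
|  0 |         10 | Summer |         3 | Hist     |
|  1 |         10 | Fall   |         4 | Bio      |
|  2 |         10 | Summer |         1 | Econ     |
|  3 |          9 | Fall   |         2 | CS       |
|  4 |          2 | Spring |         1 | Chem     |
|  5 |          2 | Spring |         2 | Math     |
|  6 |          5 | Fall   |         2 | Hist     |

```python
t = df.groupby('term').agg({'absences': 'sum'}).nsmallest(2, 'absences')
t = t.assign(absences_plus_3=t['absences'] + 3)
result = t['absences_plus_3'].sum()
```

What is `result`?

group by term, sum of absences:
        absences
term            
Fall          24
Spring         4
Summer        20
take 2 rows with smallest absences:
        absences
term            
Spring         4
Summer        20
add column absences_plus_3 = t['absences'] + 3:
        absences  absences_plus_3
term                             
Spring         4                7
Summer        20               23

30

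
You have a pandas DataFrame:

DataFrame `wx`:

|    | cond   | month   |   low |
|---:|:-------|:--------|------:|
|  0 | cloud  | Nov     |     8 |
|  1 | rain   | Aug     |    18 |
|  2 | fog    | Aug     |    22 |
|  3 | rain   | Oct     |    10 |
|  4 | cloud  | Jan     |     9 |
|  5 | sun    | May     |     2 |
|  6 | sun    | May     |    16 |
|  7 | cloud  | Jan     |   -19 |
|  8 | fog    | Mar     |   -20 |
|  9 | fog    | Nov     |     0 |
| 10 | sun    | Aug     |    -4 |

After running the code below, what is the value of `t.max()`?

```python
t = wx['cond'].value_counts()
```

value_counts of cond:
cond
cloud    3
fog      3
sun      3
rain     2
Name: count, dtype: int64
Taking the max of the resulting series gives 3.

3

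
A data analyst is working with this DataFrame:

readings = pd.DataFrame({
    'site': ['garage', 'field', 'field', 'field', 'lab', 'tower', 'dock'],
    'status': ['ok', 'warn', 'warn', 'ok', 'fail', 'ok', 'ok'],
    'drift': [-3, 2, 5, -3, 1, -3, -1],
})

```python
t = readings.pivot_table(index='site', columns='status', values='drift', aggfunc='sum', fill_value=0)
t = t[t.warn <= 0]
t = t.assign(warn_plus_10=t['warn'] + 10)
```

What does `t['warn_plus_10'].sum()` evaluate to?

pivot: rows=site, cols=status, sum(drift):
status  fail  ok  warn
site                  
dock       0  -1     0
field      0  -3     7
garage     0  -3     0
lab        1   0     0
tower      0  -3     0
filter rows where warn <= 0:
status  fail  ok  warn
site                  
dock       0  -1     0
garage     0  -3     0
lab        1   0     0
tower      0  -3     0
add column warn_plus_10 = t['warn'] + 10:
status  fail  ok  warn  warn_plus_10
site                                
dock       0  -1     0            10
garage     0  -3     0            10
lab        1   0     0            10
tower      0  -3     0            10
The sum of column 'warn_plus_10' is 40.

40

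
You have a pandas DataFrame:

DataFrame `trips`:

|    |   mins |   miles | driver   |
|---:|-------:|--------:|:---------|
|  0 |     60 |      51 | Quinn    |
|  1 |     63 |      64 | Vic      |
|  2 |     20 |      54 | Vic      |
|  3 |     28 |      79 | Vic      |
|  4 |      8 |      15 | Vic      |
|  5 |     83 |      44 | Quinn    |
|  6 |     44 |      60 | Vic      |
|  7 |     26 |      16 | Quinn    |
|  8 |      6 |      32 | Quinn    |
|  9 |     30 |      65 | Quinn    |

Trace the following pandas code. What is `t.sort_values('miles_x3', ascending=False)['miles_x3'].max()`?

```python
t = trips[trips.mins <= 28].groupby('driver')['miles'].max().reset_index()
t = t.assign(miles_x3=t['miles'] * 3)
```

filter rows where mins <= 28:
   mins  miles driver
2    20     54    Vic
3    28     79    Vic
4     8     15    Vic
7    26     16  Quinn
8     6     32  Quinn
group by driver, max of miles:
driver
Quinn    32
Vic      79
Name: miles, dtype: int64
reset_index():
  driver  miles
0  Quinn     32
1    Vic     79
add column miles_x3 = t['miles'] * 3:
  driver  miles  miles_x3
0  Quinn     32        96
1    Vic     79       237
sort by miles_x3 descending:
  driver  miles  miles_x3
1    Vic     79       237
0  Quinn     32        96
So max() = 237.

237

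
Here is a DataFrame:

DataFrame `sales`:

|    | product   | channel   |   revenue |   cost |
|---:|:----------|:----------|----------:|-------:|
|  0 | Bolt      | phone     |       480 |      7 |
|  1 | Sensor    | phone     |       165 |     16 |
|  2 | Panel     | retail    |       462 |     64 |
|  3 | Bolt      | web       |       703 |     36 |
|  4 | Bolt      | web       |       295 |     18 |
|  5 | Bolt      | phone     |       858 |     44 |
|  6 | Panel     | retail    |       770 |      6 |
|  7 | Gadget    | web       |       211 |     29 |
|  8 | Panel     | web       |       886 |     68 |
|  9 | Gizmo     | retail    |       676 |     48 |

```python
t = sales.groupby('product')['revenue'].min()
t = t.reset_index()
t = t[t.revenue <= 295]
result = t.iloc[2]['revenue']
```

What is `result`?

165

group by product, min of revenue:
product
Bolt      295
Gadget    211
Gizmo     676
Panel     462
Sensor    165
Name: revenue, dtype: int64
reset_index():
  product  revenue
0    Bolt      295
1  Gadget      211
2   Gizmo      676
3   Panel      462
4  Sensor      165
filter rows where revenue <= 295:
  product  revenue
0    Bolt      295
1  Gadget      211
4  Sensor      165
Then the value at position 2, column 'revenue': 165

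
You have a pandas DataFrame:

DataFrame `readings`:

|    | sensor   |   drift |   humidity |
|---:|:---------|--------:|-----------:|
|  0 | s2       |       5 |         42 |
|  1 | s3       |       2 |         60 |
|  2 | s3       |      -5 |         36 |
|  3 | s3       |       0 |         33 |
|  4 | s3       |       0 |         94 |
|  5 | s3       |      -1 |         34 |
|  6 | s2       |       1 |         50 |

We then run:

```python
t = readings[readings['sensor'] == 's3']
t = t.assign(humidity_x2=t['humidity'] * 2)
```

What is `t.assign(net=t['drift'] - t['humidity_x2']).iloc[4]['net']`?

-69

filter rows where sensor == 's3':
  sensor  drift  humidity
1     s3      2        60
2     s3     -5        36
3     s3      0        33
4     s3      0        94
5     s3     -1        34
add column humidity_x2 = t['humidity'] * 2:
  sensor  drift  humidity  humidity_x2
1     s3      2        60          120
2     s3     -5        36           72
3     s3      0        33           66
4     s3      0        94          188
5     s3     -1        34           68
add column net = t['drift'] - t['humidity_x2']:
  sensor  drift  humidity  humidity_x2  net
1     s3      2        60          120 -118
2     s3     -5        36           72  -77
3     s3      0        33           66  -66
4     s3      0        94          188 -188
5     s3     -1        34           68  -69
So iloc[4]['net'] = -69.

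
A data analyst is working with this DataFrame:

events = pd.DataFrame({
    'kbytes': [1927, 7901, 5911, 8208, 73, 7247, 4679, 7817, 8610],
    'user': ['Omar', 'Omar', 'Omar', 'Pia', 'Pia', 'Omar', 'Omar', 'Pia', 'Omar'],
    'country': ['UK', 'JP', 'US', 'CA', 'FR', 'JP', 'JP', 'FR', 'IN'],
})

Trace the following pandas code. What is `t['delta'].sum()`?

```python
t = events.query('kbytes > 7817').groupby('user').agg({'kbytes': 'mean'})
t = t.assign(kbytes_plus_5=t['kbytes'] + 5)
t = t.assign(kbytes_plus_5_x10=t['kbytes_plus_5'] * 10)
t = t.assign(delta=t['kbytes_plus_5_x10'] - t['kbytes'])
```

148271.5

filter rows where kbytes > 7817:
   kbytes  user country
1    7901  Omar      JP
3    8208   Pia      CA
8    8610  Omar      IN
group by user, mean of kbytes:
      kbytes
user        
Omar  8255.5
Pia   8208.0
add column kbytes_plus_5 = t['kbytes'] + 5:
      kbytes  kbytes_plus_5
user                       
Omar  8255.5         8260.5
Pia   8208.0         8213.0
add column kbytes_plus_5_x10 = t['kbytes_plus_5'] * 10:
      kbytes  kbytes_plus_5  kbytes_plus_5_x10
user                                          
Omar  8255.5         8260.5            82605.0
Pia   8208.0         8213.0            82130.0
add column delta = t['kbytes_plus_5_x10'] - t['kbytes']:
      kbytes  kbytes_plus_5  kbytes_plus_5_x10    delta
user                                                   
Omar  8255.5         8260.5            82605.0  74349.5
Pia   8208.0         8213.0            82130.0  73922.0
Taking the sum of column 'delta' gives 148271.5.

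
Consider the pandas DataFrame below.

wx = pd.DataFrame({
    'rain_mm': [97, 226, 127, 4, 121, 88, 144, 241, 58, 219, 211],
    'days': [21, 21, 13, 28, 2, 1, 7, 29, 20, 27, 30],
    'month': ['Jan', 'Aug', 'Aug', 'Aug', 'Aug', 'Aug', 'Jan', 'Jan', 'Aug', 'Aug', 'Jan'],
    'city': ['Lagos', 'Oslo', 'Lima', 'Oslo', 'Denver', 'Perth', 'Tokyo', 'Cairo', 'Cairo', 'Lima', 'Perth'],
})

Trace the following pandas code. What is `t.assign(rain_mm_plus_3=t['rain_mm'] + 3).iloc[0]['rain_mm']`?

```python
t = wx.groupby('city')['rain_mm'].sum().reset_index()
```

299

group by city, sum of rain_mm:
city
Cairo     299
Denver    121
Lagos      97
Lima      346
Oslo      230
Perth     299
Tokyo     144
Name: rain_mm, dtype: int64
reset_index():
     city  rain_mm
0   Cairo      299
1  Denver      121
2   Lagos       97
3    Lima      346
4    Oslo      230
5   Perth      299
6   Tokyo      144
add column rain_mm_plus_3 = t['rain_mm'] + 3:
     city  rain_mm  rain_mm_plus_3
0   Cairo      299             302
1  Denver      121             124
2   Lagos       97             100
3    Lima      346             349
4    Oslo      230             233
5   Perth      299             302
6   Tokyo      144             147
The value at position 0, column 'rain_mm' is 299.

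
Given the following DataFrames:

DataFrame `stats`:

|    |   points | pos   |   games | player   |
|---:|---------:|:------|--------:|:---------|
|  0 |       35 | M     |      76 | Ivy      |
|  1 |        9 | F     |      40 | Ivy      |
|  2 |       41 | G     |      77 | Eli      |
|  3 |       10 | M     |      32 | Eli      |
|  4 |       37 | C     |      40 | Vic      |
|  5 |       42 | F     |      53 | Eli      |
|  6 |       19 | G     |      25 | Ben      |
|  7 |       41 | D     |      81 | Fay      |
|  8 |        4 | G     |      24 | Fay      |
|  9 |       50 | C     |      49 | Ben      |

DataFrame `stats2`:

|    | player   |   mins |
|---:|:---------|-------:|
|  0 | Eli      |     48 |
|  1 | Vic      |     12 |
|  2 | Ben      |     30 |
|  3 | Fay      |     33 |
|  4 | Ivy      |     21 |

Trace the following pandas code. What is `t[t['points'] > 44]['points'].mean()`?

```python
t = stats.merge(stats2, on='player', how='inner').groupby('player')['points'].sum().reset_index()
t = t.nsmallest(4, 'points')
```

merge on 'player' (how='inner') → 10 rows:
   points pos  games player  mins
0      35   M     76    Ivy    21
1       9   F     40    Ivy    21
2      41   G     77    Eli    48
3      10   M     32    Eli    48
4      37   C     40    Vic    12
5      42   F     53    Eli    48
6      19   G     25    Ben    30
7      41   D     81    Fay    33
8       4   G     24    Fay    33
9      50   C     49    Ben    30
group by player, sum of points:
player
Ben    69
Eli    93
Fay    45
Ivy    44
Vic    37
Name: points, dtype: int64
reset_index():
  player  points
0    Ben      69
1    Eli      93
2    Fay      45
3    Ivy      44
4    Vic      37
take 4 rows with smallest points:
  player  points
4    Vic      37
3    Ivy      44
2    Fay      45
0    Ben      69
filter rows where points > 44:
  player  points
2    Fay      45
0    Ben      69
Hence 57.0.

57.0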